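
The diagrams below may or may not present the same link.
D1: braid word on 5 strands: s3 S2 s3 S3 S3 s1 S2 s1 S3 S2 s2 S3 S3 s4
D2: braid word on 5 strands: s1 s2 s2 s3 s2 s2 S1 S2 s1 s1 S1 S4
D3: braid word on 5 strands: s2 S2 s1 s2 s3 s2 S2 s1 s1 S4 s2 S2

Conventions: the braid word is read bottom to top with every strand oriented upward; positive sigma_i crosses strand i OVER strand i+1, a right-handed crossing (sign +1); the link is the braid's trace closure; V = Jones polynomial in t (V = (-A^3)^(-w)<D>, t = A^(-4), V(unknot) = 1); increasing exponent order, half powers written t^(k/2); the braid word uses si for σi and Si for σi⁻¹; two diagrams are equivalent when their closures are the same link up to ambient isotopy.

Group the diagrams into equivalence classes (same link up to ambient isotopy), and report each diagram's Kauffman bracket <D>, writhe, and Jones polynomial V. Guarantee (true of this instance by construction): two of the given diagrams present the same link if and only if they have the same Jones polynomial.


grouping into links: {D1} | {D2} | {D3}
V(D1) = t^-5 - 2t^-4 + 2t^-3 - 2t^-2 + 2t^-1 - 1 + t  (w -2, c 14, <D> = A^-10 - A^-6 + 2A^-2 - 2A^2 + 2A^6 - 2A^10 + A^14)
V(D2) = t^2 + t^4 - t^5 + t^6 - t^7  (w +4, c 12, <D> = -A^-16 + A^-12 - A^-8 + A^-4 + A^4)
D3 (bracket -A^-4 + 1 + A^8; 12 crossings at w = +4): V = t + t^3 - t^4
why: 3 values of V(t) split the 3 diagrams


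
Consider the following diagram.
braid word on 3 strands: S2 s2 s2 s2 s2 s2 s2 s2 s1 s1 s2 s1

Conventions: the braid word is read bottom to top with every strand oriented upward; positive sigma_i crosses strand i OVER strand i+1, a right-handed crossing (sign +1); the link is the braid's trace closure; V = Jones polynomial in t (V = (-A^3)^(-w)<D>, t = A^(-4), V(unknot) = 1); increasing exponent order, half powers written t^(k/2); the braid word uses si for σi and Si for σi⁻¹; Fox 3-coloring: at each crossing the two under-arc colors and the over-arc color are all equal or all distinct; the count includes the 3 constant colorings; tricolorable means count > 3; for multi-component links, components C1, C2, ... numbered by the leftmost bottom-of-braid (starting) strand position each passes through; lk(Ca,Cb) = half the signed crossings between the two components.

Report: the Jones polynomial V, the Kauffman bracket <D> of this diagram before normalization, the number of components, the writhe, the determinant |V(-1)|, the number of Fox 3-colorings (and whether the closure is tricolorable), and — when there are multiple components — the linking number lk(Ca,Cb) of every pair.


V = t^4 + t^6 - t^7 + t^8 - t^9 + t^10 - t^11 + t^12 - t^13
<D> = -A^-22 + A^-18 - A^-14 + A^-10 - A^-6 + A^-2 - A^2 + A^6 + A^14 (w = +10)
1 component over 12 crossings, w = +10
9 Fox colorings among 3^12, |V(-1)| = 9: tricolorable
why: w = +10 shifts under R1 moves; the (-A^3)^(-10) factor cancels that in V


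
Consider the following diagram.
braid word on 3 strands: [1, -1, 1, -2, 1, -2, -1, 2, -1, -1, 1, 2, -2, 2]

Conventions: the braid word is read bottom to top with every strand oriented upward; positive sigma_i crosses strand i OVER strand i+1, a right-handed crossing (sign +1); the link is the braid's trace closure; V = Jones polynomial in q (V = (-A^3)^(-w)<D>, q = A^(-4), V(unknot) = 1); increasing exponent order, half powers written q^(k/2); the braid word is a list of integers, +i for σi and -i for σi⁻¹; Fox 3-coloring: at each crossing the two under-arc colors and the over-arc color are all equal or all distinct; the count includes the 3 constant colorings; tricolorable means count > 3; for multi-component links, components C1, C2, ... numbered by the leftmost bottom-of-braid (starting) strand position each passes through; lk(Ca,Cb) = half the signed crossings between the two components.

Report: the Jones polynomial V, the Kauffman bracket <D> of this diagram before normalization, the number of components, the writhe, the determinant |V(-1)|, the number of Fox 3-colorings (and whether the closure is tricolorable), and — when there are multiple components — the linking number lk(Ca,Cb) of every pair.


Jones polynomial: V(q) = -q^-3 + q^-2 - q^-1 + 3 - q + q^2 - q^3
<D> = -A^-12 + A^-8 - A^-4 + 3 - A^4 + A^8 - A^12; writhe 0
components 1, writhe 0 (14 crossings)
3-colorings: 27 of 3^14, det 9 — tricolorable
note: V is palindromic (span 6, det 9): q -> 1/q fixes it; necessary, not sufficient, for amphichirality


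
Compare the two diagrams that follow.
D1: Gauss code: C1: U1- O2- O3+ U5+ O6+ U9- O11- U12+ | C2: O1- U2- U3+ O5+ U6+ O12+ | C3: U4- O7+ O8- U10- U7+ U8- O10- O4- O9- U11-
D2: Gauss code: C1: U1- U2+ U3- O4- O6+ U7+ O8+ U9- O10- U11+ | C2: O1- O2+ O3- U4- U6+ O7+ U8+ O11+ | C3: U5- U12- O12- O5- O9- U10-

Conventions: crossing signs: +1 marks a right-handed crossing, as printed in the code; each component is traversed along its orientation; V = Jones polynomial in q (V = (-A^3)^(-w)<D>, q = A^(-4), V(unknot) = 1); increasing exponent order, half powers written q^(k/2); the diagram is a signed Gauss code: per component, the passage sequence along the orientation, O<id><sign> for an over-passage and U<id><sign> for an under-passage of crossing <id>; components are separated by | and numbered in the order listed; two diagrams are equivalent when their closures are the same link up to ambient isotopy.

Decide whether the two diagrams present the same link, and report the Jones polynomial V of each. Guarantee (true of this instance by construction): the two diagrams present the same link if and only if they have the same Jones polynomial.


equivalent: yes
D1 (bracket A^-14 + 2A^-6 + A^2; 12 crossings at w = -2): V = q^-2 + 2 + q^2
V(D2) = q^-2 + 2 + q^2  (w -2, c 12, <D> = A^-14 + 2A^-6 + A^2)
key observation: Reidemeister moves carry D1 (12 crossings) to D2 (12)


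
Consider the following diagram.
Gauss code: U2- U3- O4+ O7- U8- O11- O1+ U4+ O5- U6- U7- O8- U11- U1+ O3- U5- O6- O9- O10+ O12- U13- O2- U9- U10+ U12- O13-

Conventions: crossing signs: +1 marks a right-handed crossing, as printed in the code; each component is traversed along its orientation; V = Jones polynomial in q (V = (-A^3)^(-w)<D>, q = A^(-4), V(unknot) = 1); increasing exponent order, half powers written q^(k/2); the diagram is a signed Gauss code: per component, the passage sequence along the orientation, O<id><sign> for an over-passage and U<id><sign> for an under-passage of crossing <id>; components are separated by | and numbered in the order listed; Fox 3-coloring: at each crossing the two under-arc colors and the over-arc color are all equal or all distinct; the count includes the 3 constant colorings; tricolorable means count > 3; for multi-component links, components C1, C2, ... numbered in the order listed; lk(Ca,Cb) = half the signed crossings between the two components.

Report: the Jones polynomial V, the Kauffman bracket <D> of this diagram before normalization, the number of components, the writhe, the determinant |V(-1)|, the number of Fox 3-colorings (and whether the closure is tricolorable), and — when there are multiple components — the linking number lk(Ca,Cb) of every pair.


Jones polynomial: V(q) = q^-10 - 2q^-9 + 2q^-8 - 4q^-7 + 4q^-6 - 3q^-5 + 3q^-4 - q^-3 + q^-2
<D> = -A^-13 + A^-9 - 3A^-5 + 3A^-1 - 4A^3 + 4A^7 - 2A^11 + 2A^15 - A^19; writhe -7
components 1, writhe -7 (13 crossings)
3-colorings: 9 of 3^13, det 21 — tricolorable
note: |V(-1)| = 21: so tricolorable, since 3 divides 21


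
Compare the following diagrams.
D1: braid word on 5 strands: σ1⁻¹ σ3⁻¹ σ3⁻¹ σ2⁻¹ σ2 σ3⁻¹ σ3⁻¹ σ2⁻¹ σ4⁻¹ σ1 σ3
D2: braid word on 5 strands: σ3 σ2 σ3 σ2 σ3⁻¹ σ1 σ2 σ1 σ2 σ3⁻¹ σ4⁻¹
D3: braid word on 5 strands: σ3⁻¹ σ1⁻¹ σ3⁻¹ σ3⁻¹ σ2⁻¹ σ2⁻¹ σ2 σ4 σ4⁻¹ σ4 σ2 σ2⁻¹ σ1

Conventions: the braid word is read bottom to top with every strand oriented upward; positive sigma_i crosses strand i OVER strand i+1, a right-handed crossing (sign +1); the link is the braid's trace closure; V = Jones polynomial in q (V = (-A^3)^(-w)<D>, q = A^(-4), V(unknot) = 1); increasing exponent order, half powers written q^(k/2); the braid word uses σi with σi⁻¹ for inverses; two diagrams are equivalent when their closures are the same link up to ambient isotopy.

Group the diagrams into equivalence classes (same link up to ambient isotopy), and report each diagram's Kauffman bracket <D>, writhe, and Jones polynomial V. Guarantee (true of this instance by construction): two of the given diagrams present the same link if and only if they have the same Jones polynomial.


equivalence classes: {D1, D3} | {D2}
D1 (bracket A^-13 + A^-9 + A^-5 - A^3; 11 crossings at w = -5): V = q^(-9/2) - q^(-5/2) - q^(-3/2) - q^(-1/2)
D2 (bracket A^-7 - A^-3 + A + A^9; 11 crossings at w = +5): V = -q^(3/2) - q^(7/2) + q^(9/2) - q^(11/2)
D3 (bracket A^-7 + A^-3 + A - A^9; 13 crossings at w = -3): V = q^(-9/2) - q^(-5/2) - q^(-3/2) - q^(-1/2)
key observation: 2 values of V(q) split the 3 diagrams


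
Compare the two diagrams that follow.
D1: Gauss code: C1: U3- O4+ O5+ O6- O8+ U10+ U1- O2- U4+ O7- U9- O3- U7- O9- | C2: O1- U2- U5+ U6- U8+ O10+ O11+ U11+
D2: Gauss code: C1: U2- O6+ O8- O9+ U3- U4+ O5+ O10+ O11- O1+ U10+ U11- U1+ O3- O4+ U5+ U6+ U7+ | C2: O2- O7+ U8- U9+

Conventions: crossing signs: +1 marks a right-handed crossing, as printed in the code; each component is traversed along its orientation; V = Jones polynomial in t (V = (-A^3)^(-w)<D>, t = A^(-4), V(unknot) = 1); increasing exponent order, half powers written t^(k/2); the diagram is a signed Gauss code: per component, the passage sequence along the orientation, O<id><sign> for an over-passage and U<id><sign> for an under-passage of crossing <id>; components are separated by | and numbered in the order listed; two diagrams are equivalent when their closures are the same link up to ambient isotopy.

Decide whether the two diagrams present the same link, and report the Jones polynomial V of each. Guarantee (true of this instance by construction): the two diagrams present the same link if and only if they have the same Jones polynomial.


same link: no
V(D1) = t^(-9/2) - t^(-5/2) - t^(-3/2) - t^(-1/2)  [11 crossings, <D> = A^-1 + A^3 + A^7 - A^15, w = -1]
V(D2) = -t^(-1/2) - t^(1/2)  (w +3, c 11, <D> = A^7 + A^11)
note: 2 values of V(t) split the 2 diagrams


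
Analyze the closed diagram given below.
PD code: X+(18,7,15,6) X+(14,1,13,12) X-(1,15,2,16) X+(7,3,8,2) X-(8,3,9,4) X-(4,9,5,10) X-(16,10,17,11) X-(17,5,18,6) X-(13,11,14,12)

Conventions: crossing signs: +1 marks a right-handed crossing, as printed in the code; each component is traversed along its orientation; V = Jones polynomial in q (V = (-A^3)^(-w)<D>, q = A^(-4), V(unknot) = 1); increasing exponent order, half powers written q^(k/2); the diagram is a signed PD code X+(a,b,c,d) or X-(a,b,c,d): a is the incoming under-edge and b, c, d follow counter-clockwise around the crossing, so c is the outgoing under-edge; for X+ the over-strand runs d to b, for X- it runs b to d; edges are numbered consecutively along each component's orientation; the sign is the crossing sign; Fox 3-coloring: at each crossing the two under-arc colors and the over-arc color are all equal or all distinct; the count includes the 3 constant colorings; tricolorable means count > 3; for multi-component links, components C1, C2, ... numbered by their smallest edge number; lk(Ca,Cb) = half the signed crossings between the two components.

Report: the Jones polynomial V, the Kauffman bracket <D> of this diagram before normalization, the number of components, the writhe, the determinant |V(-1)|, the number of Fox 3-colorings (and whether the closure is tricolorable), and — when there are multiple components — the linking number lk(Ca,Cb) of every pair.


V(q) = q^-3 + q^-2 + q^-1 + 1
bracket: -A^-9 - A^-5 - A^-1 - A^3, w = -3
3 components, writhe -3, over 9 crossings
lk(C1,C2) = 0
linking number lk(C1,C3) = -1
lk(C2,C3): 0
det 0, colorings 9 of 3^9 — tricolorable
observation: span 3 respects span(V) <= c + mu - 1 = 11 for this 3-component diagram


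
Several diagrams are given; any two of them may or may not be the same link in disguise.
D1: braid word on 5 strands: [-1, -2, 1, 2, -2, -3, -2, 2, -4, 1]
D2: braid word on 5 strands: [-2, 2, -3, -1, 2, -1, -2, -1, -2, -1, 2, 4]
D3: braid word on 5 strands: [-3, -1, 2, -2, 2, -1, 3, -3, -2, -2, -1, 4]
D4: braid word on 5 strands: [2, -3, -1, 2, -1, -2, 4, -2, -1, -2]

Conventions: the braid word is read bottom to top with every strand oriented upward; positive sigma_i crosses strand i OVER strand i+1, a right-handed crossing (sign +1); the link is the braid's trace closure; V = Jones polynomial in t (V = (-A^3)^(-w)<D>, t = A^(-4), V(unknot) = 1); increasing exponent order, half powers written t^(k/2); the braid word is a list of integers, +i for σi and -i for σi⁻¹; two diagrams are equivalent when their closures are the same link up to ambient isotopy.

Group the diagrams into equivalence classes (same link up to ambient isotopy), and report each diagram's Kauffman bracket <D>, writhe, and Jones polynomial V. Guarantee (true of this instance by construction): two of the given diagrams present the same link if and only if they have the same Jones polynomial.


classes: {D1} | {D2, D3, D4}
V(D1) = 1  [10 crossings, <D> = A^-6, w = -2]
V(D2) = -t^-6 + t^-5 - t^-4 + 2t^-3 - t^-2 + t^-1  [12 crossings, <D> = A^-8 - A^-4 + 2 - A^4 + A^8 - A^12, w = -4]
V(D3) = -t^-6 + t^-5 - t^-4 + 2t^-3 - t^-2 + t^-1  [12 crossings, <D> = A^-8 - A^-4 + 2 - A^4 + A^8 - A^12, w = -4]
V(D4) = -t^-6 + t^-5 - t^-4 + 2t^-3 - t^-2 + t^-1  [10 crossings, <D> = A^-8 - A^-4 + 2 - A^4 + A^8 - A^12, w = -4]
note: 2 classes among 4 diagrams; unequal V(t) rules out equality


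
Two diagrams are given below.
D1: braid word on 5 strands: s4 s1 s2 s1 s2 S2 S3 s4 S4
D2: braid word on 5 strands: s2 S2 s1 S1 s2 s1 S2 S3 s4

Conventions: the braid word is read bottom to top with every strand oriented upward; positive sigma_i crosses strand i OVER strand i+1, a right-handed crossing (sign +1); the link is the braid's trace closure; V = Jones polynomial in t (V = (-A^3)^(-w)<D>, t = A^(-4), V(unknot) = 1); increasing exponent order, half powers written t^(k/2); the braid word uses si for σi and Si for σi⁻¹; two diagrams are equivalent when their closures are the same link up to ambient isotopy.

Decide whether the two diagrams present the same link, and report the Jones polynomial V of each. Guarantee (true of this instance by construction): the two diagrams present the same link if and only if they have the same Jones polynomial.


equivalent: no
D1 (bracket A^-1 + A^7; 9 crossings at w = +3): V = -t^(1/2) - t^(5/2)
V(D2) = -t^(-1/2) - t^(1/2)  [9 crossings, <D> = A + A^5, w = +1]
observation: comparing 2 Jones polynomials yields 2 groups


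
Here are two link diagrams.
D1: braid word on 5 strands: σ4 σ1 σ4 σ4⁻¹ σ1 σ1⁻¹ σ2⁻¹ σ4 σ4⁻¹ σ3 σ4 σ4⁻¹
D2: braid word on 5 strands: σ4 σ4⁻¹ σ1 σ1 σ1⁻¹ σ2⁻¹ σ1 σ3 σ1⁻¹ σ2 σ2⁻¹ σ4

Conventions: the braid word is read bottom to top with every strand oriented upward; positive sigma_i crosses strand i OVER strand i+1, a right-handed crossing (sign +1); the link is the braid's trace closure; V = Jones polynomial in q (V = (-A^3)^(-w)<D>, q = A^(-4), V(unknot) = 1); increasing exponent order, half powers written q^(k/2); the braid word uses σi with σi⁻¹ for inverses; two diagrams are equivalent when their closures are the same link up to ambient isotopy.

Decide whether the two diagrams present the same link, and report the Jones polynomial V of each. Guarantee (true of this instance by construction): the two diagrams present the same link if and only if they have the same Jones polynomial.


equivalent: yes
D1 (bracket A^6; 12 crossings at w = +2): V = 1
D2 (bracket A^6; 12 crossings at w = +2): V = 1
key observation: Markov moves rewrite D1 (12 crossings) into D2 (12)


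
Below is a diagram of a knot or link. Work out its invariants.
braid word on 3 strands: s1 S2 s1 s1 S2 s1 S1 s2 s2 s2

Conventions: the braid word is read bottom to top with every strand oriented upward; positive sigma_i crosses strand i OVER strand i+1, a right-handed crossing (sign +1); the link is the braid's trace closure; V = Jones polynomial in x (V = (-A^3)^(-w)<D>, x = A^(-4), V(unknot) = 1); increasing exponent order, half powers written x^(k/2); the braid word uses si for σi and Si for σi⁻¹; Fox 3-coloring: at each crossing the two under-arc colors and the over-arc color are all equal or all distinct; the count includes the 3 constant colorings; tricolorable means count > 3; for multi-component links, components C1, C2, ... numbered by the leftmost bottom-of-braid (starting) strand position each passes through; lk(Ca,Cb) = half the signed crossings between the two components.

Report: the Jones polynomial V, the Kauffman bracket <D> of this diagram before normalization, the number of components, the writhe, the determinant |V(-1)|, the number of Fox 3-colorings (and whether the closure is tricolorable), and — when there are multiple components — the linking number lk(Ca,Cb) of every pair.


V(x) = x - x^2 + 2x^3 - x^4 + x^5 - x^6
bracket: -A^-12 + A^-8 - A^-4 + 2 - A^4 + A^8, w = +4
1 component, writhe +4, over 10 crossings
det 7, colorings 3 of 3^10 — not tricolorable
observation: inverse pairs cancel, leaving σ1 σ2⁻¹ σ1 σ1 σ2 σ2


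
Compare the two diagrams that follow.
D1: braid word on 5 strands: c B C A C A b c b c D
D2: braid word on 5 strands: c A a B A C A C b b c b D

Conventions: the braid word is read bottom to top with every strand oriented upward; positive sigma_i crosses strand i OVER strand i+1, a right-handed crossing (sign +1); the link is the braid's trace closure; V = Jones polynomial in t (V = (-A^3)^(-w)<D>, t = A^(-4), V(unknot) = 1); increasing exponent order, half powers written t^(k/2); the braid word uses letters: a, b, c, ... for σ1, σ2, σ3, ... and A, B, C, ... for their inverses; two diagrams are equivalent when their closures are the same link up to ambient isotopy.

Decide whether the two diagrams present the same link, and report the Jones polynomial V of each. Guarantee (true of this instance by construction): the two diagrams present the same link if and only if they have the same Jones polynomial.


same link: yes
V(D1) = -t^(-3/2) - 2t^(1/2) + t^(3/2) - t^(5/2) + t^(7/2)  [11 crossings, <D> = -A^-17 + A^-13 - A^-9 + 2A^-5 + A^3, w = -1]
D2 (bracket -A^-17 + A^-13 - A^-9 + 2A^-5 + A^3; 13 crossings at w = -1): V = -t^(-3/2) - 2t^(1/2) + t^(3/2) - t^(5/2) + t^(7/2)
note: D2 (13 crossings) and D1 (11) are Markov-related braid presentations


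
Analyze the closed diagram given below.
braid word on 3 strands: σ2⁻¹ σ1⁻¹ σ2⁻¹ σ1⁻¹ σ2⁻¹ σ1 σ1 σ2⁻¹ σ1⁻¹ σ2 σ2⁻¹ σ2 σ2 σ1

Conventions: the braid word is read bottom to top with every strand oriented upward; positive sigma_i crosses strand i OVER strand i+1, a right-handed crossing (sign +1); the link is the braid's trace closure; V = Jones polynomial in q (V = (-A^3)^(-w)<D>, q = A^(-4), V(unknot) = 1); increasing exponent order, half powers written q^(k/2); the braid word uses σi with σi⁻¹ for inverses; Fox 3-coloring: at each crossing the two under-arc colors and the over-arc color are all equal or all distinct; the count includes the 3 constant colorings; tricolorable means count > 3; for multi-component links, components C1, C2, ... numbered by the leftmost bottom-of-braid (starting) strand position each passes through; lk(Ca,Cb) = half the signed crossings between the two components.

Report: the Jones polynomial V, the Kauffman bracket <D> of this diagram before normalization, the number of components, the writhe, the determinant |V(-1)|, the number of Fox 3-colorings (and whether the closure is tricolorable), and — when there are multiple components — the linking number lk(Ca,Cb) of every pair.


V = -q^-5 + q^-4 - q^-3 + 2q^-2 - q^-1 + 2 - q
<D> = -A^-10 + 2A^-6 - A^-2 + 2A^2 - A^6 + A^10 - A^14 (w = -2)
1 component over 14 crossings, w = -2
9 Fox colorings among 3^14, |V(-1)| = 9: tricolorable
why: |V(-1)| = 9: so tricolorable, since 3 divides 9


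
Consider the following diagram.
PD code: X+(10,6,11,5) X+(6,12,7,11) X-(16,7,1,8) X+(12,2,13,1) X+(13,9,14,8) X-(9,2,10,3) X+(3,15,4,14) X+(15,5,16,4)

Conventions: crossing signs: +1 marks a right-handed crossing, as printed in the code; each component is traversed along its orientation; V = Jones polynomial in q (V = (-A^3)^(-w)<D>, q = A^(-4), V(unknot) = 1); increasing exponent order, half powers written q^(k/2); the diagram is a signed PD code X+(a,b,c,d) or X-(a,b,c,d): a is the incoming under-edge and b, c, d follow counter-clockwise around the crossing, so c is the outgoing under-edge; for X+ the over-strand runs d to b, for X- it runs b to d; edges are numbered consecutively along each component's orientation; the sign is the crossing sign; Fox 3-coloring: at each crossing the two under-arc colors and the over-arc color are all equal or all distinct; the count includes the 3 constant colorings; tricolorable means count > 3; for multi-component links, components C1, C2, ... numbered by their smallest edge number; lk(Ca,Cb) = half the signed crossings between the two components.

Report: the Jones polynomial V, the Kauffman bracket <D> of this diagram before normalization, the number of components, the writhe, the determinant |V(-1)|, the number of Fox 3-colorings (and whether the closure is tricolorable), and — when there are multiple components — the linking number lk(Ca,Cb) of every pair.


V = 2q - 2q^2 + 3q^3 - 3q^4 + 2q^5 - 2q^6 + q^7
<D> = A^-16 - 2A^-12 + 2A^-8 - 3A^-4 + 3 - 2A^4 + 2A^8 (w = +4)
1 component over 8 crossings, w = +4
9 Fox colorings among 3^8, |V(-1)| = 15: tricolorable
why: det 15 = |V(-1)|; divisible by 3, so tricolorable


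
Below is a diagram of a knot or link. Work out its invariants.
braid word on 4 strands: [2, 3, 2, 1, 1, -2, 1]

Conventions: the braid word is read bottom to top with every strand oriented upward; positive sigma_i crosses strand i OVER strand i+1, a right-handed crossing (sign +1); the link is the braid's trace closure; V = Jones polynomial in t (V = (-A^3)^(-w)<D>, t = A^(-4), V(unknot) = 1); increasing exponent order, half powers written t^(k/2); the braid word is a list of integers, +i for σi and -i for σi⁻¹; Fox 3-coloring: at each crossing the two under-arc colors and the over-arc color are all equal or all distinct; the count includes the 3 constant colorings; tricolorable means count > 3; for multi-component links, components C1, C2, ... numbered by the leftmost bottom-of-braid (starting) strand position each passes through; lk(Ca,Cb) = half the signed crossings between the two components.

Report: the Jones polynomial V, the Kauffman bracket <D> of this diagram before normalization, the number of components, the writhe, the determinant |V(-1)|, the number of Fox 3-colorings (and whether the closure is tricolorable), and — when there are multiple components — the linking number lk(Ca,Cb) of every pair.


Jones polynomial: V(t) = t - t^2 + 2t^3 - t^4 + t^5 - t^6
<D> = A^-9 - A^-5 + A^-1 - 2A^3 + A^7 - A^11; writhe +5
components 1, writhe +5 (7 crossings)
3-colorings: 3 of 3^7, det 7 — not tricolorable
note: det 7 = |V(-1)|; not divisible by 3, so not tricolorable


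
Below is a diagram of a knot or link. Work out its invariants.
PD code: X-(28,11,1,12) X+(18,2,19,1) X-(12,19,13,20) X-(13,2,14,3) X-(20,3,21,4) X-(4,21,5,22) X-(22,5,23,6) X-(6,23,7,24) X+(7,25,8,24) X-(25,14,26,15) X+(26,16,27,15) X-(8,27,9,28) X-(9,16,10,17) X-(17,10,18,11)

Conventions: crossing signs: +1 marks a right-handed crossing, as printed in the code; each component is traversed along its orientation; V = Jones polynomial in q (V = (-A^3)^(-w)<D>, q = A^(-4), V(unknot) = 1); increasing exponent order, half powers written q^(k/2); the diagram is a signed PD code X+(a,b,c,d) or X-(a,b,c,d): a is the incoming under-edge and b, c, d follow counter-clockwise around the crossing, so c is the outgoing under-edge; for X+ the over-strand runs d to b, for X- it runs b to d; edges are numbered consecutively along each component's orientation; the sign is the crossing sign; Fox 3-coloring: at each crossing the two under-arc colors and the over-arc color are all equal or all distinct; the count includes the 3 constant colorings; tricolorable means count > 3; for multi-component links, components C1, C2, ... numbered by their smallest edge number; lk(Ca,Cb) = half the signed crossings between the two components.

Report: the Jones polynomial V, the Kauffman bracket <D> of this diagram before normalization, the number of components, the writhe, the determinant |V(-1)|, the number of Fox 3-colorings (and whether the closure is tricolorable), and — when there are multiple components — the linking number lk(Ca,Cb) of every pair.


V = -q^-8 + q^-5 + q^-3
<D> = A^-12 + A^-4 - A^8 (w = -8)
1 component over 14 crossings, w = -8
9 Fox colorings among 3^14, |V(-1)| = 3: tricolorable
why: det 3 = |V(-1)|; divisible by 3, so tricolorable


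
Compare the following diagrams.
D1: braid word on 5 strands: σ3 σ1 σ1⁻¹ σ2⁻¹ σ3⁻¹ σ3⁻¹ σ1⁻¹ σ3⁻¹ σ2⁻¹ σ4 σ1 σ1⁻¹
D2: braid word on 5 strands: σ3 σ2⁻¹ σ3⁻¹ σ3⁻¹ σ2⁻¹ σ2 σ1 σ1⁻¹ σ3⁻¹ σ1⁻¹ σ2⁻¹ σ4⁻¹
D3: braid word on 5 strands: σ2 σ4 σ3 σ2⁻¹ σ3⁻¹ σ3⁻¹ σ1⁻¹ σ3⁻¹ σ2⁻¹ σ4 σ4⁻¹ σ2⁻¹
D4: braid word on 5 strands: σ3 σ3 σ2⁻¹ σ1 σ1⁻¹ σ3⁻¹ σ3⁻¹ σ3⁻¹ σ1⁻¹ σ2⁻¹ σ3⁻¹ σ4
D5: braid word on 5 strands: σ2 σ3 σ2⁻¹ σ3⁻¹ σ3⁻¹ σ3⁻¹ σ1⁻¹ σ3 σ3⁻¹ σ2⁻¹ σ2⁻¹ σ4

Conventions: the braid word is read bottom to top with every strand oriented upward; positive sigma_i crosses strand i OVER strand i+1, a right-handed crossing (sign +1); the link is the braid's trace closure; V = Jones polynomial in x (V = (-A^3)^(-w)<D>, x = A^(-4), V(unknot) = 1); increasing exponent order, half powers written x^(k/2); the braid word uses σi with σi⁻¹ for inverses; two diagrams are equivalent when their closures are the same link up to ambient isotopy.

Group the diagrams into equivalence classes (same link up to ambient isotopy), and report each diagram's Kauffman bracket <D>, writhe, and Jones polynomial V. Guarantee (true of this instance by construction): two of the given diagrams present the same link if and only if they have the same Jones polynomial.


grouping into links: {D1, D2, D3, D4, D5}
V(D1) = -x^-6 + x^-5 - x^-4 + 2x^-3 - x^-2 + x^-1  (w -4, c 12, <D> = A^-8 - A^-4 + 2 - A^4 + A^8 - A^12)
D2 (bracket A^-14 - A^-10 + 2A^-6 - A^-2 + A^2 - A^6; 12 crossings at w = -6): V = -x^-6 + x^-5 - x^-4 + 2x^-3 - x^-2 + x^-1
D3 (bracket A^-8 - A^-4 + 2 - A^4 + A^8 - A^12; 12 crossings at w = -4): V = -x^-6 + x^-5 - x^-4 + 2x^-3 - x^-2 + x^-1
D4 (bracket A^-8 - A^-4 + 2 - A^4 + A^8 - A^12; 12 crossings at w = -4): V = -x^-6 + x^-5 - x^-4 + 2x^-3 - x^-2 + x^-1
V(D5) = -x^-6 + x^-5 - x^-4 + 2x^-3 - x^-2 + x^-1  [12 crossings, <D> = A^-8 - A^-4 + 2 - A^4 + A^8 - A^12, w = -4]
key observation: one V(x) for all 5 diagrams — one class (guaranteed)


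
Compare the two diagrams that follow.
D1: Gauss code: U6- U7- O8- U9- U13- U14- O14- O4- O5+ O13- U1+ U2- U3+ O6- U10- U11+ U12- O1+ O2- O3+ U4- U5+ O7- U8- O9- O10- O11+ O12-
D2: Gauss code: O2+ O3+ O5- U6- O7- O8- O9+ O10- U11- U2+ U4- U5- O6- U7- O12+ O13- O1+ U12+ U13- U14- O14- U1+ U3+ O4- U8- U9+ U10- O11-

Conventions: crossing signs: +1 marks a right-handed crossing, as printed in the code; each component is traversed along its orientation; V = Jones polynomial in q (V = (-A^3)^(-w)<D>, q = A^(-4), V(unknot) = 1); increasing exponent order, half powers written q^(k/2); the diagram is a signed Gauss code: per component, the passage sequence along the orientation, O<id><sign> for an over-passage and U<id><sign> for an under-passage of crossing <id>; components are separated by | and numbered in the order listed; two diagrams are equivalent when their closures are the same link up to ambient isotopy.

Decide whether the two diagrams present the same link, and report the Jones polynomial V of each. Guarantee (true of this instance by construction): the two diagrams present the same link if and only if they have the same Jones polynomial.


equivalent: yes
D1 (bracket A^-14 - A^-10 + 2A^-6 - A^-2 + A^2 - A^6; 14 crossings at w = -6): V = -q^-6 + q^-5 - q^-4 + 2q^-3 - q^-2 + q^-1
D2 (bracket A^-8 - A^-4 + 2 - A^4 + A^8 - A^12; 14 crossings at w = -4): V = -q^-6 + q^-5 - q^-4 + 2q^-3 - q^-2 + q^-1
key observation: one V(q) for all 2 diagrams — one class (guaranteed)


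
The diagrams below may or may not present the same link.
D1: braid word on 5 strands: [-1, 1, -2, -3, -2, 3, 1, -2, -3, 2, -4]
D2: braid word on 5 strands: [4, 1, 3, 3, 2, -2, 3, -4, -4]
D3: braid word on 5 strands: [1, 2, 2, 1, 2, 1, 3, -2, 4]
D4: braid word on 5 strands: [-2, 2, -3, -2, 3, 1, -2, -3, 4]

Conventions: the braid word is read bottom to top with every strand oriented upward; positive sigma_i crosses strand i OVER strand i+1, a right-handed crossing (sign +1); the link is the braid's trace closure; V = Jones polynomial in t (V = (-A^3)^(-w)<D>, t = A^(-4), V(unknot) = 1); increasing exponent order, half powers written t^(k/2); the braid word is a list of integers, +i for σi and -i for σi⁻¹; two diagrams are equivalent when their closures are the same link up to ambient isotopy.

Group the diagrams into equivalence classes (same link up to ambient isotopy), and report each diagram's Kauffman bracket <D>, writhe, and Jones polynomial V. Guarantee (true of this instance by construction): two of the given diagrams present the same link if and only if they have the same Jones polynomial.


classes: {D1, D4} | {D2} | {D3}
V(D1) = -t^(-9/2) - t^(-5/2) + t^(-3/2) - t^(-1/2)  [11 crossings, <D> = A^-7 - A^-3 + A + A^9, w = -3]
V(D2) = -t^(1/2) - t^(3/2) - t^(5/2) + t^(9/2)  (w +3, c 9, <D> = -A^-9 + A^-1 + A^3 + A^7)
V(D3) = -t^(3/2) - 2t^(7/2) + t^(9/2) - t^(11/2) + t^(13/2)  (w +7, c 9, <D> = -A^-5 + A^-1 - A^3 + 2A^7 + A^15)
V(D4) = -t^(-9/2) - t^(-5/2) + t^(-3/2) - t^(-1/2)  (w -1, c 9, <D> = A^-1 - A^3 + A^7 + A^15)
note: 3 classes among 4 diagrams; unequal V(t) rules out equality


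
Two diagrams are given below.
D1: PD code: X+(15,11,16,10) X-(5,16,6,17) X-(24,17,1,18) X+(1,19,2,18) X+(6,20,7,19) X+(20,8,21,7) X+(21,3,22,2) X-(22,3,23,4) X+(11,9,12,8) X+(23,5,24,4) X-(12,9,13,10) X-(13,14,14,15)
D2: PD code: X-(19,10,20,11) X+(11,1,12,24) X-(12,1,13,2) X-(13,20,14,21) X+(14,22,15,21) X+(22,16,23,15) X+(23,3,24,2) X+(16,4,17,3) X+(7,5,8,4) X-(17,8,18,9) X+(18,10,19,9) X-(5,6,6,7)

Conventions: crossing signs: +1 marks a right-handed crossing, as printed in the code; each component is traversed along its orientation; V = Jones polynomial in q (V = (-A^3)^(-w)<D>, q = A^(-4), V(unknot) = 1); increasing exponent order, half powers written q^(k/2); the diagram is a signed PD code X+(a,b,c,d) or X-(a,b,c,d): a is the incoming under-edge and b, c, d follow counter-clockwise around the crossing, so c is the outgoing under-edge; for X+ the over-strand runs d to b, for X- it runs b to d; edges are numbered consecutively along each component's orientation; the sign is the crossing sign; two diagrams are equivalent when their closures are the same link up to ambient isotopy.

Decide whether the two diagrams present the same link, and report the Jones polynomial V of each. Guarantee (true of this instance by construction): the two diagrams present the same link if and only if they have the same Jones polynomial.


equivalent: yes
D1 (bracket A^6; 12 crossings at w = +2): V = 1
D2 (bracket A^6; 12 crossings at w = +2): V = 1
key observation: from 12 to 12 crossings by R-moves: one link, two diagrams


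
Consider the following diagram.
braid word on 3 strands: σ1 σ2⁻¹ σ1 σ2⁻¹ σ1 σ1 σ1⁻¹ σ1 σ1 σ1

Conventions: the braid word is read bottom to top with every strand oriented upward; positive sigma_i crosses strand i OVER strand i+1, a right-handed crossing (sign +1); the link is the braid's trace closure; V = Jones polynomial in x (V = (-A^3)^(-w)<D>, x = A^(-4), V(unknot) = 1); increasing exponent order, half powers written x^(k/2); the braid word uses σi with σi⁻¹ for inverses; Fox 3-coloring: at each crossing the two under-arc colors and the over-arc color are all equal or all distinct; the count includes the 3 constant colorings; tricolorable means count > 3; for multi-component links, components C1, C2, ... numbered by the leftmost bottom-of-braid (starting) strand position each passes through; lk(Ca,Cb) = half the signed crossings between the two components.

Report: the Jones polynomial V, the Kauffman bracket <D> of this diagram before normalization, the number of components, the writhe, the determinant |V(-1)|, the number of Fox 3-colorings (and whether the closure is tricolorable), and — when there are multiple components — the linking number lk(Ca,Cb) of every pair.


V = 1 - x + 2x^2 - 2x^3 + 3x^4 - 3x^5 + 2x^6 - 2x^7 + x^8
<D> = A^-20 - 2A^-16 + 2A^-12 - 3A^-8 + 3A^-4 - 2 + 2A^4 - A^8 + A^12 (w = +4)
1 component over 10 crossings, w = +4
3 Fox colorings among 3^10, |V(-1)| = 17: not tricolorable
why: w = +4 (over 10 crossings) is diagram-only; (-A^3)^(-4) removes it from V


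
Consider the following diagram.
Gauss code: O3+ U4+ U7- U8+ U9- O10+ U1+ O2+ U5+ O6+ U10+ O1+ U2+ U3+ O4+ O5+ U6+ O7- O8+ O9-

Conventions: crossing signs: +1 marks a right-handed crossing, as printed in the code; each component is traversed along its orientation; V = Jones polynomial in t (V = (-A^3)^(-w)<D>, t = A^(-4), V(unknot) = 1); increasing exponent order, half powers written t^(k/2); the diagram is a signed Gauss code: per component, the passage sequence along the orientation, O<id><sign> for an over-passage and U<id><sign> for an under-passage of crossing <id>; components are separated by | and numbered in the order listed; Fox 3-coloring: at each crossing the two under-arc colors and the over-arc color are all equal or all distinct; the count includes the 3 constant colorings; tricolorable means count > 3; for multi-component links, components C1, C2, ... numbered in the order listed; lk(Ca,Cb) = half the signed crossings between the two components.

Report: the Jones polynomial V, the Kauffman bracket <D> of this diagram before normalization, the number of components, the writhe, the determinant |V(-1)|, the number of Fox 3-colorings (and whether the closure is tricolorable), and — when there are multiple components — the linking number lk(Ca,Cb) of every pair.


V = t^2 - t^3 + 3t^4 - 3t^5 + 3t^6 - 3t^7 + 2t^8 - t^9
<D> = -A^-18 + 2A^-14 - 3A^-10 + 3A^-6 - 3A^-2 + 3A^2 - A^6 + A^10 (w = +6)
1 component over 10 crossings, w = +6
3 Fox colorings among 3^10, |V(-1)| = 17: not tricolorable
why: det 17 = |V(-1)|; not divisible by 3, so not tricolorable


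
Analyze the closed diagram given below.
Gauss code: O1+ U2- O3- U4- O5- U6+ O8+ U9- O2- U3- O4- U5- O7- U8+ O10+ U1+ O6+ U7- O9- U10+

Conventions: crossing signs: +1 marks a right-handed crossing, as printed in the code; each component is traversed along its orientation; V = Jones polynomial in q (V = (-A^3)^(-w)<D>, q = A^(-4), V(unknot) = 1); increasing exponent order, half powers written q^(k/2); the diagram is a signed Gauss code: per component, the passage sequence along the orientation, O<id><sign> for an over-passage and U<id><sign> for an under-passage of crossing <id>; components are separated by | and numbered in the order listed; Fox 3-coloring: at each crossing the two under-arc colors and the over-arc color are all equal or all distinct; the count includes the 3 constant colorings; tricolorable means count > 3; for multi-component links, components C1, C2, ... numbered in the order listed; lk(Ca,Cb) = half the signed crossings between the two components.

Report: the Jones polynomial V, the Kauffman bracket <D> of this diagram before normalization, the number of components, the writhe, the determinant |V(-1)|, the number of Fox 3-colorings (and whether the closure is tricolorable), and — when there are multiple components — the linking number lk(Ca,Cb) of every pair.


Jones polynomial: V(q) = q^-7 - 3q^-6 + 5q^-5 - 8q^-4 + 10q^-3 - 10q^-2 + 10q^-1 - 7 + 5q - 3q^2 + q^3
<D> = A^-18 - 3A^-14 + 5A^-10 - 7A^-6 + 10A^-2 - 10A^2 + 10A^6 - 8A^10 + 5A^14 - 3A^18 + A^22; writhe -2
components 1, writhe -2 (10 crossings)
3-colorings: 9 of 3^10, det 63 — tricolorable
note: det 63 = |V(-1)|; divisible by 3, so tricolorable


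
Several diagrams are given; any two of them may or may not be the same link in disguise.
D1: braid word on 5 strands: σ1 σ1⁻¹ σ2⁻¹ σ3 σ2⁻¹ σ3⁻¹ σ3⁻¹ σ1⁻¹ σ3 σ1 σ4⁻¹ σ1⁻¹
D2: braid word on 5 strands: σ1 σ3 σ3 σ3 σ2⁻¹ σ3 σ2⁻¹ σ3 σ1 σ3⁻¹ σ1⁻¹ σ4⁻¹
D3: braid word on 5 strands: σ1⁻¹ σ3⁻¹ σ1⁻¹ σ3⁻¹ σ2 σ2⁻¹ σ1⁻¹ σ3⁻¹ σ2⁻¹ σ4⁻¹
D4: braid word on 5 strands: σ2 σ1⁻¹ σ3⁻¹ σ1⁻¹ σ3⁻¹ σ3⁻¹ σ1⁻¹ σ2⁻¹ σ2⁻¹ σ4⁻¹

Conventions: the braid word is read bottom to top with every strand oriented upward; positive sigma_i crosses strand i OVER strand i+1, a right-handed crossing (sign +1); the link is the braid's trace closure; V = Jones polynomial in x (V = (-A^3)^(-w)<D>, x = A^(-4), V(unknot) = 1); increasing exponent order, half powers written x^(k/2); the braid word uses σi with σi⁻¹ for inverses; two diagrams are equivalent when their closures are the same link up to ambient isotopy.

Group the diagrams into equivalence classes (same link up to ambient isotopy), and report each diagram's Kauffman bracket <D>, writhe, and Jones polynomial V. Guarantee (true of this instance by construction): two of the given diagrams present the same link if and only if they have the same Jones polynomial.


grouping into links: {D1} | {D2} | {D3, D4}
V(D1) = 1  (w -4, c 12, <D> = A^-12)
D2 (bracket A^-14 - 2A^-10 + 2A^-6 - 2A^-2 + 2A^2 - A^6 + A^10; 12 crossings at w = +2): V = x^-1 - 1 + 2x - 2x^2 + 2x^3 - 2x^4 + x^5
D3 (bracket A^-16 + 2A^-8 - 2A^-4 + 1 - 2A^4 + A^8; 10 crossings at w = -8): V = x^-8 - 2x^-7 + x^-6 - 2x^-5 + 2x^-4 + x^-2
V(D4) = x^-8 - 2x^-7 + x^-6 - 2x^-5 + 2x^-4 + x^-2  (w -8, c 10, <D> = A^-16 + 2A^-8 - 2A^-4 + 1 - 2A^4 + A^8)
why: comparing 4 Jones polynomials yields 3 groups


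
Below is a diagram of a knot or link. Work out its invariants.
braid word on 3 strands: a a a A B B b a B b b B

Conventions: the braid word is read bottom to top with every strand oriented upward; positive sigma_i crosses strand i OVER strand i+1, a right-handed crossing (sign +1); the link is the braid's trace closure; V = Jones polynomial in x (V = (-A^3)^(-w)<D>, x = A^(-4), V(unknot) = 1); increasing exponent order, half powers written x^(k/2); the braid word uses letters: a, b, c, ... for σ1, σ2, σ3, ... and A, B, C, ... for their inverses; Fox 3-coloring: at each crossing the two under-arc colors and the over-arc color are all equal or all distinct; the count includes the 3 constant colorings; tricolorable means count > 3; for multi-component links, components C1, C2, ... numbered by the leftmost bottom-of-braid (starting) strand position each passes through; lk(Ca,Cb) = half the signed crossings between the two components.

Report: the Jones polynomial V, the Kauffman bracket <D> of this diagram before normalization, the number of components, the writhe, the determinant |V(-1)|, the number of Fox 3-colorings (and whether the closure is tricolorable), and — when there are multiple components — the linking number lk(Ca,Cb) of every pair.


V(x) = x + x^3 - x^4
bracket: -A^-10 + A^-6 + A^2, w = +2
1 component, writhe +2, over 12 crossings
det 3, colorings 9 of 3^12 — tricolorable
observation: the word shrinks to σ1 σ1 σ2⁻¹ σ1 after cancelling


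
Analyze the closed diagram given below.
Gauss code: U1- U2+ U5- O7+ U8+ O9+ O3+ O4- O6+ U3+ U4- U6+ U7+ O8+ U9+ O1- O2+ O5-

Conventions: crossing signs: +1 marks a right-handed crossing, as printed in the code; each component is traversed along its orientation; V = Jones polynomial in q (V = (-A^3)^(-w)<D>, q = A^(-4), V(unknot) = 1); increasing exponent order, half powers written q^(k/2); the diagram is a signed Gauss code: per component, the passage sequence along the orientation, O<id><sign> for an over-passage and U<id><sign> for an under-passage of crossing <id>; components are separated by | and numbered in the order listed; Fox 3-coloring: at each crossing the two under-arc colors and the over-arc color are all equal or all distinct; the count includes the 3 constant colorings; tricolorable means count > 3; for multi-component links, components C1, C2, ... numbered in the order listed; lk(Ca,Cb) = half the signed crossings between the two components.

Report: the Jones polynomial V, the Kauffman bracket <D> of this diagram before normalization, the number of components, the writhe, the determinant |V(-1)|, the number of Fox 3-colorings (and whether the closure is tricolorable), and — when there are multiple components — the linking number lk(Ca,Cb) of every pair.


V = q + q^3 - q^4
<D> = A^-7 - A^-3 - A^5 (w = +3)
1 component over 9 crossings, w = +3
9 Fox colorings among 3^9, |V(-1)| = 3: tricolorable
why: w = +3 shifts under R1 moves; the (-A^3)^(-3) factor cancels that in V
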